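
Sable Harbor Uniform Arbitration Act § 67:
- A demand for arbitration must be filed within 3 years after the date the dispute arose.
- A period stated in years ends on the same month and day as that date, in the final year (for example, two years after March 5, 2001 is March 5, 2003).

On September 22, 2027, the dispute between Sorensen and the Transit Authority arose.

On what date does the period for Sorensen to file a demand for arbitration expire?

September 22, 2030

3 years after September 22, 2027 is September 22, 2030.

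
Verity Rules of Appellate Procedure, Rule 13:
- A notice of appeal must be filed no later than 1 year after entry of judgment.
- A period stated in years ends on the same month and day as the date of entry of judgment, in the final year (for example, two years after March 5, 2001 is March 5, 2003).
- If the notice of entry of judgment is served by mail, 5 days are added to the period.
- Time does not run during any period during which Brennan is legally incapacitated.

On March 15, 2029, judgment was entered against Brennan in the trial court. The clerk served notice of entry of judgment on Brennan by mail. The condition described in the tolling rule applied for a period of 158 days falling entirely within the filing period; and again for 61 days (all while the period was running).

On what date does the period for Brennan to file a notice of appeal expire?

1 year after March 15, 2029 is March 15, 2030.
Service was by mail, adding 5 days: March 15, 2030 + 5 days = March 20, 2030.
Tolling adds 158 days: March 20, 2030 + 158 days = August 25, 2030.
Tolling adds 61 days: August 25, 2030 + 61 days = October 25, 2030.

October 25, 2030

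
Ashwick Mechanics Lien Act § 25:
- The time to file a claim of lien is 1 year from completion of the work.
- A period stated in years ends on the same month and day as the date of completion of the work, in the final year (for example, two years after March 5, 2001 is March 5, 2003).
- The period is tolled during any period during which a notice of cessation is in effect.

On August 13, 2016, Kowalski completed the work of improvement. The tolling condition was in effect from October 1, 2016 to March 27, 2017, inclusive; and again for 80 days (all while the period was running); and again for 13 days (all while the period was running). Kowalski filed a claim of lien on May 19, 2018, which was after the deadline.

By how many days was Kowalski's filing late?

8 days

1 year after August 13, 2016 is August 13, 2017.
From October 1, 2016 through March 27, 2017 inclusive is 178 days; tolling adds 178 days: August 13, 2017 + 178 days = February 7, 2018.
Tolling adds 80 days: February 7, 2018 + 80 days = April 28, 2018.
Tolling adds 13 days: April 28, 2018 + 13 days = May 11, 2018.
The deadline is May 11, 2018; from May 11, 2018 to May 19, 2018 is 8 days.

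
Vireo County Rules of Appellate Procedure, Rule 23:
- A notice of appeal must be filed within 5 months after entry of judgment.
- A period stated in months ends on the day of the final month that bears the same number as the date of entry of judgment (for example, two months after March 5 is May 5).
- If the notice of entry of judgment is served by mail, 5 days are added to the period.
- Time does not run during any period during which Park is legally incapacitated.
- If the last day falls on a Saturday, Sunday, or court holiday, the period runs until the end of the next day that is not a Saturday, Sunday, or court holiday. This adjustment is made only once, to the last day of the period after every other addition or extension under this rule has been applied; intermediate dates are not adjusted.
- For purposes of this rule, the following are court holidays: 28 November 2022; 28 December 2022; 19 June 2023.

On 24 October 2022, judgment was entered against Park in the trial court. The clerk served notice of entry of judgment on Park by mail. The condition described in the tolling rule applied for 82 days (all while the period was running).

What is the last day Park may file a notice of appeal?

5 months after 24 October 2022 is March 24, 2023.
Service was by mail, adding 5 days: March 24, 2023 + 5 days = March 29, 2023.
Tolling adds 82 days: March 29, 2023 + 82 days = June 19, 2023.
June 19, 2023 is a listed holiday. The next qualifying day is June 20, 2023.

June 20, 2023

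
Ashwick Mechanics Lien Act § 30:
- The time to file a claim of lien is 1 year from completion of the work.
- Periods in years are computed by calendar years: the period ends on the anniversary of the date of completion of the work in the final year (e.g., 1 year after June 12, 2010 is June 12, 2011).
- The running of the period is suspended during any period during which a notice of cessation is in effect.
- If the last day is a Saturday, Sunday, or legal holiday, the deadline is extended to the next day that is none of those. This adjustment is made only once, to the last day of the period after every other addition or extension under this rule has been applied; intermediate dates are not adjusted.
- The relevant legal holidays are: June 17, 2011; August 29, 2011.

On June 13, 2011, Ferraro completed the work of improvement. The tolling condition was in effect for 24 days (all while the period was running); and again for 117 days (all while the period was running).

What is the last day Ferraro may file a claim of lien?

November 1, 2012

1 year after June 13, 2011 is June 13, 2012.
Tolling adds 24 days: June 13, 2012 + 24 days = July 7, 2012.
Tolling adds 117 days: July 7, 2012 + 117 days = November 1, 2012.
November 1, 2012 is a Thursday and not a legal holiday, so no extension applies.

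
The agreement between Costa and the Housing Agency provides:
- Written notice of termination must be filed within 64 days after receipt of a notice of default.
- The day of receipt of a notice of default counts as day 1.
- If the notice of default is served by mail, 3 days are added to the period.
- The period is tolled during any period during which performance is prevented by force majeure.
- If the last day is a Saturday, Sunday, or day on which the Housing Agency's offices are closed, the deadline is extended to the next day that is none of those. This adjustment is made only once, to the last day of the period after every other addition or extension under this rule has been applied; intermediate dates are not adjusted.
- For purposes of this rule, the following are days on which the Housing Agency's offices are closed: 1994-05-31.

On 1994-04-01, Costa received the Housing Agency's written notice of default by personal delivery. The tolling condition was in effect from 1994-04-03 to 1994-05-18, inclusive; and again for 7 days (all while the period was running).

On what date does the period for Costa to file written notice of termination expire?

July 26, 1994

Counting 1994-04-01 as day 1, day 64 is June 3, 1994.
Service was not by mail, so no mail extension applies.
From April 3, 1994 through May 18, 1994 inclusive is 46 days; tolling adds 46 days: June 3, 1994 + 46 days = July 19, 1994.
Tolling adds 7 days: July 19, 1994 + 7 days = July 26, 1994.
July 26, 1994 is a Tuesday and not a day on which the Housing Agency's offices are closed, so no extension applies.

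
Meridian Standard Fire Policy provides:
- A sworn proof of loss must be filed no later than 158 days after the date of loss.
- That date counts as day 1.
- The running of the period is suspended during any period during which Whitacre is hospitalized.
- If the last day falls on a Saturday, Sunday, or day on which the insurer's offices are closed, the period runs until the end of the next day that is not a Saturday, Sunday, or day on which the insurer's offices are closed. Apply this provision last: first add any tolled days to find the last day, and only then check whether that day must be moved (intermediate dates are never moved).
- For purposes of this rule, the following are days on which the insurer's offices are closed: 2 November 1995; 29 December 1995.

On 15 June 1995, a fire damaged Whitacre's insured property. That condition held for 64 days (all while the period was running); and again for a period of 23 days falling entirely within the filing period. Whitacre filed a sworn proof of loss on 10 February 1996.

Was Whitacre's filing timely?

Yes

Counting 15 June 1995 as day 1, day 158 is November 19, 1995.
Tolling adds 64 days: November 19, 1995 + 64 days = January 22, 1996.
Tolling adds 23 days: January 22, 1996 + 23 days = February 14, 1996.
February 14, 1996 is a Wednesday and not a day on which the insurer's offices are closed, so no extension applies.
The deadline is February 14, 1996; the filing on February 10, 1996 is on or before that date.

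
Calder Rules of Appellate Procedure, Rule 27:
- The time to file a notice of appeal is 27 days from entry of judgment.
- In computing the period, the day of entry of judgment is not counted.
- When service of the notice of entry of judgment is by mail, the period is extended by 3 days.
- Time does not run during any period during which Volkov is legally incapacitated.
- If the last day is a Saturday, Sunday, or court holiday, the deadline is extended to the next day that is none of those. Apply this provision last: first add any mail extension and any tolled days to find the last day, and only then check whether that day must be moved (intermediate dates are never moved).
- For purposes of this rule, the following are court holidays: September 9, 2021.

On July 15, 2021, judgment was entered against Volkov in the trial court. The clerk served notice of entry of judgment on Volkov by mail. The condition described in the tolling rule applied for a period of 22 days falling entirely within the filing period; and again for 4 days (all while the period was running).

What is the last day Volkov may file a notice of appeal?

September 10, 2021

27 days after July 15, 2021 is August 11, 2021.
Service was by mail, adding 3 days: August 11, 2021 + 3 days = August 14, 2021.
Tolling adds 22 days: August 14, 2021 + 22 days = September 5, 2021.
Tolling adds 4 days: September 5, 2021 + 4 days = September 9, 2021.
September 9, 2021 is a listed holiday. The next qualifying day is September 10, 2021.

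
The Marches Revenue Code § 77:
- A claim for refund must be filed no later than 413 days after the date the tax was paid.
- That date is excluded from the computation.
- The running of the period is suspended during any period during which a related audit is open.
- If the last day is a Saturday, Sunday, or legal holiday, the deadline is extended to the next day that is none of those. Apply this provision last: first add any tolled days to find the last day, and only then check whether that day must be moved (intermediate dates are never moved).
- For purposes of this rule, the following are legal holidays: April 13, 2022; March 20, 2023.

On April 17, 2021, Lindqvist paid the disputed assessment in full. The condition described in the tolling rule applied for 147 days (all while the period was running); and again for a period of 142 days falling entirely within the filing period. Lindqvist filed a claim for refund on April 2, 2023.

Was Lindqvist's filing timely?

413 days after April 17, 2021 is June 4, 2022.
Tolling adds 147 days: June 4, 2022 + 147 days = October 29, 2022.
Tolling adds 142 days: October 29, 2022 + 142 days = March 20, 2023.
March 20, 2023 is a listed holiday. The next qualifying day is March 21, 2023.
The deadline is March 21, 2023; the filing on April 2, 2023 is after that date.

No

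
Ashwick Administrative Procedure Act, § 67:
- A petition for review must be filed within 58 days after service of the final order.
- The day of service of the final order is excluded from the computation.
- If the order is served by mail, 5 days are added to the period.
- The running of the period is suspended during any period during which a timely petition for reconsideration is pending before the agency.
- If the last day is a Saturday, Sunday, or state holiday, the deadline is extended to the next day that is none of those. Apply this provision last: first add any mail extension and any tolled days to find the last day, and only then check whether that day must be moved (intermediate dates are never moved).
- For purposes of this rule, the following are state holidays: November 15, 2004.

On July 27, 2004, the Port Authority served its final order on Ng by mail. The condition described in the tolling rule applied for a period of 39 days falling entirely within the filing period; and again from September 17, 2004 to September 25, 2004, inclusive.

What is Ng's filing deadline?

58 days after July 27, 2004 is September 23, 2004.
Service was by mail, adding 5 days: September 23, 2004 + 5 days = September 28, 2004.
Tolling adds 39 days: September 28, 2004 + 39 days = November 6, 2004.
From September 17, 2004 through September 25, 2004 inclusive is 9 days; tolling adds 9 days: November 6, 2004 + 9 days = November 15, 2004.
November 15, 2004 is a listed holiday. The next qualifying day is November 16, 2004.

November 16, 2004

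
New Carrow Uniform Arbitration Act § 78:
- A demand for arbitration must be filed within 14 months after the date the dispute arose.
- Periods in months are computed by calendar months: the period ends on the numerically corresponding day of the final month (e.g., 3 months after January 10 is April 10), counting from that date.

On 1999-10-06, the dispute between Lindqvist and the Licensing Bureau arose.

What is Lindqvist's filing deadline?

December 6, 2000

14 months after 1999-10-06 is December 6, 2000.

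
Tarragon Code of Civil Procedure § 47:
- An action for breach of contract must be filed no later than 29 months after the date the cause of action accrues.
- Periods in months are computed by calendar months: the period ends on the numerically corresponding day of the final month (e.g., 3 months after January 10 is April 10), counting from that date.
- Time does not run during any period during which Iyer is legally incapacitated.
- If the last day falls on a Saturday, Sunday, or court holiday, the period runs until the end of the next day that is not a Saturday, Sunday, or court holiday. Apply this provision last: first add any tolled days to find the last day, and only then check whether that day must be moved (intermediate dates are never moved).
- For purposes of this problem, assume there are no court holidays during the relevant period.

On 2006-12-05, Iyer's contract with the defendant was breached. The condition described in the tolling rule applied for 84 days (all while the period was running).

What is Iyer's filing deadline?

July 28, 2009

29 months after 2006-12-05 is May 5, 2009.
Tolling adds 84 days: May 5, 2009 + 84 days = July 28, 2009.
July 28, 2009 is a Tuesday and not a court holiday, so no extension applies.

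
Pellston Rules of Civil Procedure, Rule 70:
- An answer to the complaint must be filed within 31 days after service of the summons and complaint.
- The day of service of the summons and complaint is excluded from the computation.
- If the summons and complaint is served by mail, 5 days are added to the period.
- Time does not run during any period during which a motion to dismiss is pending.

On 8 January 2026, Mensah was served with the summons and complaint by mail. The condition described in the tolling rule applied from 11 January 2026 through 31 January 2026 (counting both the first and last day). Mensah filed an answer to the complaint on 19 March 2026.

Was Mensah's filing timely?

31 days after 8 January 2026 is February 8, 2026.
Service was by mail, adding 5 days: February 8, 2026 + 5 days = February 13, 2026.
From January 11, 2026 through January 31, 2026 inclusive is 21 days; tolling adds 21 days: February 13, 2026 + 21 days = March 6, 2026.
The deadline is March 6, 2026; the filing on March 19, 2026 is after that date.

No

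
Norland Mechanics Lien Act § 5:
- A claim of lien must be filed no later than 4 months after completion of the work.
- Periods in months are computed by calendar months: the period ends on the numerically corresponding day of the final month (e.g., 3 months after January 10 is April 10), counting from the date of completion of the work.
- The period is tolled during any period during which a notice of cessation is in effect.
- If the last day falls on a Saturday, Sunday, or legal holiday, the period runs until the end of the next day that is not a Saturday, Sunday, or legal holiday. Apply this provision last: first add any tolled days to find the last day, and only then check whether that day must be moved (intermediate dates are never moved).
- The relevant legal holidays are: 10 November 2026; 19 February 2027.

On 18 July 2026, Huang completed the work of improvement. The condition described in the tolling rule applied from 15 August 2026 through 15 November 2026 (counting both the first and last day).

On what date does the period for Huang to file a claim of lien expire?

4 months after 18 July 2026 is November 18, 2026.
From August 15, 2026 through November 15, 2026 inclusive is 93 days; tolling adds 93 days: November 18, 2026 + 93 days = February 19, 2027.
February 19, 2027 is a listed holiday; February 20, 2027 is Saturday; February 21, 2027 is Sunday. The next qualifying day is February 22, 2027.

February 22, 2027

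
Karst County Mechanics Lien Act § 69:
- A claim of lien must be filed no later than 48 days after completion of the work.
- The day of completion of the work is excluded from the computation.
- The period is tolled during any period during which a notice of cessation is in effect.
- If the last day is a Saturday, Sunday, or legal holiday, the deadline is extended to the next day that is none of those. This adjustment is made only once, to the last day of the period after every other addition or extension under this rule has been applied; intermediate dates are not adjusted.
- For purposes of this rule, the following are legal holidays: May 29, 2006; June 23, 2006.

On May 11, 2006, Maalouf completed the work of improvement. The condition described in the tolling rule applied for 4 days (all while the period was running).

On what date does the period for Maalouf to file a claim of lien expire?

July 3, 2006

48 days after May 11, 2006 is June 28, 2006.
Tolling adds 4 days: June 28, 2006 + 4 days = July 2, 2006.
July 2, 2006 is Sunday. The next qualifying day is July 3, 2006.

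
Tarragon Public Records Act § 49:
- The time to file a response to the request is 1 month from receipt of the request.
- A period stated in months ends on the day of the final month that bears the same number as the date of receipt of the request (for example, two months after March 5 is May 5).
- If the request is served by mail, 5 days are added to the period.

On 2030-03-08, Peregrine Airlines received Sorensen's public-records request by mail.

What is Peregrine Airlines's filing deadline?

April 13, 2030

1 month after 2030-03-08 is April 8, 2030.
Service was by mail, adding 5 days: April 8, 2030 + 5 days = April 13, 2030.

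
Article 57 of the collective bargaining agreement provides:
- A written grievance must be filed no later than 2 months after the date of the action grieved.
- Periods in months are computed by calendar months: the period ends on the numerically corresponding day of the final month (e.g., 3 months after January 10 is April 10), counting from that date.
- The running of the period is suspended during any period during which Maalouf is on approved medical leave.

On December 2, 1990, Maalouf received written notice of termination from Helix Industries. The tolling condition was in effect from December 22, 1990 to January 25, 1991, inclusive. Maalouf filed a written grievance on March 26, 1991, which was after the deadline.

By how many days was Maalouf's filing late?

17 days

2 months after December 2, 1990 is February 2, 1991.
From December 22, 1990 through January 25, 1991 inclusive is 35 days; tolling adds 35 days: February 2, 1991 + 35 days = March 9, 1991.
The deadline is March 9, 1991; from March 9, 1991 to March 26, 1991 is 17 days.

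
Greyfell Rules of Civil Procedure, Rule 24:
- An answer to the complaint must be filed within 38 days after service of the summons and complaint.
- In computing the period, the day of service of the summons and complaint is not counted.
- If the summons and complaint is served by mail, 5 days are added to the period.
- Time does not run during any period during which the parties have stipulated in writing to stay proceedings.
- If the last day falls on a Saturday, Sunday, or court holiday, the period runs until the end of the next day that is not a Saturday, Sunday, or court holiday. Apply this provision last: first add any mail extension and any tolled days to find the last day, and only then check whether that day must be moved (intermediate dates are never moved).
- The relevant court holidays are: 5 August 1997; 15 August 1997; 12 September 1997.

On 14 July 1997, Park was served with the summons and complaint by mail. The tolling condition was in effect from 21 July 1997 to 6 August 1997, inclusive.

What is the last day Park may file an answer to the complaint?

38 days after 14 July 1997 is August 21, 1997.
Service was by mail, adding 5 days: August 21, 1997 + 5 days = August 26, 1997.
From July 21, 1997 through August 6, 1997 inclusive is 17 days; tolling adds 17 days: August 26, 1997 + 17 days = September 12, 1997.
September 12, 1997 is a listed holiday; September 13, 1997 is Saturday; September 14, 1997 is Sunday. The next qualifying day is September 15, 1997.

September 15, 1997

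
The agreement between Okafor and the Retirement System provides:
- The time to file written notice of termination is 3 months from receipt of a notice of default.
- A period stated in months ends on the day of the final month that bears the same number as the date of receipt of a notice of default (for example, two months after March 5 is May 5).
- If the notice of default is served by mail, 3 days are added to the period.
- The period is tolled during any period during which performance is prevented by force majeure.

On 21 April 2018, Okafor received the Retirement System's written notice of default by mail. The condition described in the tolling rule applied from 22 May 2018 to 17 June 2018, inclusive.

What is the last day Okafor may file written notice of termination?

3 months after 21 April 2018 is July 21, 2018.
Service was by mail, adding 3 days: July 21, 2018 + 3 days = July 24, 2018.
From May 22, 2018 through June 17, 2018 inclusive is 27 days; tolling adds 27 days: July 24, 2018 + 27 days = August 20, 2018.

August 20, 2018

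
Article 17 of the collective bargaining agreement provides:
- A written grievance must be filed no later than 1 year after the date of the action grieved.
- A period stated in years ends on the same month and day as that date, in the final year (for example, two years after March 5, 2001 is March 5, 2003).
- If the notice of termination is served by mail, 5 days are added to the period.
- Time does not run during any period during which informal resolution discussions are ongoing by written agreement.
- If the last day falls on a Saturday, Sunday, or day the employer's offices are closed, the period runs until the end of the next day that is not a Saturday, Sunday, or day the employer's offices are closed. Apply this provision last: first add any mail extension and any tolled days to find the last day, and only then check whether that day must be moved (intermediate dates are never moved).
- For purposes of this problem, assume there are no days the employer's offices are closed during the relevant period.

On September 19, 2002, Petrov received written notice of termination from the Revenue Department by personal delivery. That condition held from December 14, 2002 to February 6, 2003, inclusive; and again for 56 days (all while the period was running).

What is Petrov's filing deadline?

1 year after September 19, 2002 is September 19, 2003.
Service was not by mail, so no mail extension applies.
From December 14, 2002 through February 6, 2003 inclusive is 55 days; tolling adds 55 days: September 19, 2003 + 55 days = November 13, 2003.
Tolling adds 56 days: November 13, 2003 + 56 days = January 8, 2004.
January 8, 2004 is a Thursday and not a day the employer's offices are closed, so no extension applies.

January 8, 2004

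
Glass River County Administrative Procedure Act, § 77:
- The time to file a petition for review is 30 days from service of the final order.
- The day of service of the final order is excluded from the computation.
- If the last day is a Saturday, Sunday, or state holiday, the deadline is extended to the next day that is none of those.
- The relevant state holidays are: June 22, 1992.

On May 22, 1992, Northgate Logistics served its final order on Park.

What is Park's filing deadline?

30 days after May 22, 1992 is June 21, 1992.
June 21, 1992 is Sunday; June 22, 1992 is a listed holiday. The next qualifying day is June 23, 1992.

June 23, 1992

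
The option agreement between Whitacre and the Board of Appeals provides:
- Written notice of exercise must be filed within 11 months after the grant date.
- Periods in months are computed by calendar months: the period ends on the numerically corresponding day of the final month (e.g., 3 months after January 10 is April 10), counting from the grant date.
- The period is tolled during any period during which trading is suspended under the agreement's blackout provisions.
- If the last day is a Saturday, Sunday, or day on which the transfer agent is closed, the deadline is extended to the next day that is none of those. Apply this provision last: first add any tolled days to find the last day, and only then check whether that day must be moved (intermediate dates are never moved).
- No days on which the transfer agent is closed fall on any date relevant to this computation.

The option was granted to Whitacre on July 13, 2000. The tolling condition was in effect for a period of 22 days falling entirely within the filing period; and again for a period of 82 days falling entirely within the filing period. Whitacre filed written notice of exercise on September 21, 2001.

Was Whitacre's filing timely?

Yes

11 months after July 13, 2000 is June 13, 2001.
Tolling adds 22 days: June 13, 2001 + 22 days = July 5, 2001.
Tolling adds 82 days: July 5, 2001 + 82 days = September 25, 2001.
September 25, 2001 is a Tuesday and not a day on which the transfer agent is closed, so no extension applies.
The deadline is September 25, 2001; the filing on September 21, 2001 is on or before that date.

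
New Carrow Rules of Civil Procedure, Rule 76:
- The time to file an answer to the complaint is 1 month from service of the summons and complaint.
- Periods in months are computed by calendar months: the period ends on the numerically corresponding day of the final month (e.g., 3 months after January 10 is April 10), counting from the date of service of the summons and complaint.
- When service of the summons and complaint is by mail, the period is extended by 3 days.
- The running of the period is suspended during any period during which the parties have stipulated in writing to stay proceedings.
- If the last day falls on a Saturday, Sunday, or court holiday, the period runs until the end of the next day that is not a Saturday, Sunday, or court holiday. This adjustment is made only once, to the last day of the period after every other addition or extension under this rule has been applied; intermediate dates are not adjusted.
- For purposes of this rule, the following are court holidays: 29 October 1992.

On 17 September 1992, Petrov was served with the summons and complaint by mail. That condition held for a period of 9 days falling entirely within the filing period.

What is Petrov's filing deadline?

1 month after 17 September 1992 is October 17, 1992.
Service was by mail, adding 3 days: October 17, 1992 + 3 days = October 20, 1992.
Tolling adds 9 days: October 20, 1992 + 9 days = October 29, 1992.
October 29, 1992 is a listed holiday. The next qualifying day is October 30, 1992.

October 30, 1992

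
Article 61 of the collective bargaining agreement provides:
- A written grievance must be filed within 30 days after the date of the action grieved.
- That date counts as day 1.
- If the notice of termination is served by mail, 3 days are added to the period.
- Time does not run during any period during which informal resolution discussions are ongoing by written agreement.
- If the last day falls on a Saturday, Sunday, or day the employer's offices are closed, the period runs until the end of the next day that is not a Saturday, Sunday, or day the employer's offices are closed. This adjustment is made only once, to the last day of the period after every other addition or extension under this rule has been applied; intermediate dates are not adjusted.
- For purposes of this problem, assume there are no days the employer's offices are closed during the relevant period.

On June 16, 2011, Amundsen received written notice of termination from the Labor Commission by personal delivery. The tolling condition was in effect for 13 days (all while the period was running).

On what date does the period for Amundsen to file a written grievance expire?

July 28, 2011

Counting June 16, 2011 as day 1, day 30 is July 15, 2011.
Service was not by mail, so no mail extension applies.
Tolling adds 13 days: July 15, 2011 + 13 days = July 28, 2011.
July 28, 2011 is a Thursday and not a day the employer's offices are closed, so no extension applies.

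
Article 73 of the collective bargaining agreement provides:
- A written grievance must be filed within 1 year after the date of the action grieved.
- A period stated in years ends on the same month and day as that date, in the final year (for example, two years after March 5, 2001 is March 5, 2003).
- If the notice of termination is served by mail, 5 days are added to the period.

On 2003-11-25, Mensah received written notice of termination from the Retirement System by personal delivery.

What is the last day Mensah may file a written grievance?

1 year after 2003-11-25 is November 25, 2004.
Service was not by mail, so no mail extension applies.

November 25, 2004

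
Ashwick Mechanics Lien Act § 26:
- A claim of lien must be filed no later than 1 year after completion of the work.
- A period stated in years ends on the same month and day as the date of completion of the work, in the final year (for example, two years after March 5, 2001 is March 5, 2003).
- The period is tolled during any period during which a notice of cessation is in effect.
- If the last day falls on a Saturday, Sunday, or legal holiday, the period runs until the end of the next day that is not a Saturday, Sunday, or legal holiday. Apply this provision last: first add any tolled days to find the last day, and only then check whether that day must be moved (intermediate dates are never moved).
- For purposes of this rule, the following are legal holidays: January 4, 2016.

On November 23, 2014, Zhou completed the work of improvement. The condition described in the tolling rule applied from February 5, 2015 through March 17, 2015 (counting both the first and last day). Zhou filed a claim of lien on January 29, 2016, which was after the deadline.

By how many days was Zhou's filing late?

24 days

1 year after November 23, 2014 is November 23, 2015.
From February 5, 2015 through March 17, 2015 inclusive is 41 days; tolling adds 41 days: November 23, 2015 + 41 days = January 3, 2016.
January 3, 2016 is Sunday; January 4, 2016 is a listed holiday. The next qualifying day is January 5, 2016.
The deadline is January 5, 2016; from January 5, 2016 to January 29, 2016 is 24 days.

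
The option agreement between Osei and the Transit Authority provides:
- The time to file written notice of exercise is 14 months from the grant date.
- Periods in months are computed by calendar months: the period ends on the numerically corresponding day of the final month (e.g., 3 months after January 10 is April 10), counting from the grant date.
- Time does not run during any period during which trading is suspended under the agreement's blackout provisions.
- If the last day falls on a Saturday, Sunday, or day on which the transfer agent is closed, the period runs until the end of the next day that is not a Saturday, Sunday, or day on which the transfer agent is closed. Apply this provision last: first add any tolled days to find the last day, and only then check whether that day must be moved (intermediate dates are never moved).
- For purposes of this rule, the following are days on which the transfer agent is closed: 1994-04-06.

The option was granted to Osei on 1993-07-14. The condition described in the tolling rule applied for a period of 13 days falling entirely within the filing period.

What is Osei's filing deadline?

14 months after 1993-07-14 is September 14, 1994.
Tolling adds 13 days: September 14, 1994 + 13 days = September 27, 1994.
September 27, 1994 is a Tuesday and not a day on which the transfer agent is closed, so no extension applies.

September 27, 1994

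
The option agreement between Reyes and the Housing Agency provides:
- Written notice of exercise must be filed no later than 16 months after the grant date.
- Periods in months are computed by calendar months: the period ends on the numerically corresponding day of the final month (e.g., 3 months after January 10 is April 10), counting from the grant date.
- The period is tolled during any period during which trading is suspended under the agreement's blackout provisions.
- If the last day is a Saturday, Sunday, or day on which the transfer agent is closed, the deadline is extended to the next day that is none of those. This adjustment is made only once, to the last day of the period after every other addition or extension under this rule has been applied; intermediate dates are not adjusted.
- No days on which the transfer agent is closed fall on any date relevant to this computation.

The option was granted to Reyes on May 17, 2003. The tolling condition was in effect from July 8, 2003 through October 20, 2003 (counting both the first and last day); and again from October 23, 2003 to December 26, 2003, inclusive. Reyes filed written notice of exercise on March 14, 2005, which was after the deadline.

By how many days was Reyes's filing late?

16 months after May 17, 2003 is September 17, 2004.
From July 8, 2003 through October 20, 2003 inclusive is 105 days; tolling adds 105 days: September 17, 2004 + 105 days = December 31, 2004.
From October 23, 2003 through December 26, 2003 inclusive is 65 days; tolling adds 65 days: December 31, 2004 + 65 days = March 6, 2005.
March 6, 2005 is Sunday. The next qualifying day is March 7, 2005.
The deadline is March 7, 2005; from March 7, 2005 to March 14, 2005 is 7 days.

7 days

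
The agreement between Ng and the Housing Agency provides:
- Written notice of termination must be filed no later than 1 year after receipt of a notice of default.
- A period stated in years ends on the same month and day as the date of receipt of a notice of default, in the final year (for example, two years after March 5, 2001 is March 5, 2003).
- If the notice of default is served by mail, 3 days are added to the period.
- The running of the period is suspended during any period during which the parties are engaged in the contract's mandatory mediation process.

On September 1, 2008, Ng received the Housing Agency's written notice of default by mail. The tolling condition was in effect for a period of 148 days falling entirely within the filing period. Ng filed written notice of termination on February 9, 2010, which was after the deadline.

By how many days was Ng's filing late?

1 year after September 1, 2008 is September 1, 2009.
Service was by mail, adding 3 days: September 1, 2009 + 3 days = September 4, 2009.
Tolling adds 148 days: September 4, 2009 + 148 days = January 30, 2010.
The deadline is January 30, 2010; from January 30, 2010 to February 9, 2010 is 10 days.

10 days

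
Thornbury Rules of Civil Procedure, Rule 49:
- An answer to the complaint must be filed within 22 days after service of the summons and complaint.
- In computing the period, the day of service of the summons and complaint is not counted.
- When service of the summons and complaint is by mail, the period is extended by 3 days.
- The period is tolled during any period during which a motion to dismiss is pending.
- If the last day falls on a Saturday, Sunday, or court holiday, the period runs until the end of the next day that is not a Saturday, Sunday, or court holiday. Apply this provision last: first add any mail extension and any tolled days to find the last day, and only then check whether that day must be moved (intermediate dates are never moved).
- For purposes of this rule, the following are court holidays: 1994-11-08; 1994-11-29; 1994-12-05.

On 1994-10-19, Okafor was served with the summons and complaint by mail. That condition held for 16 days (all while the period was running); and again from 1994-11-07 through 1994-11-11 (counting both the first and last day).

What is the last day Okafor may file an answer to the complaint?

22 days after 1994-10-19 is November 10, 1994.
Service was by mail, adding 3 days: November 10, 1994 + 3 days = November 13, 1994.
Tolling adds 16 days: November 13, 1994 + 16 days = November 29, 1994.
From November 7, 1994 through November 11, 1994 inclusive is 5 days; tolling adds 5 days: November 29, 1994 + 5 days = December 4, 1994.
December 4, 1994 is Sunday; December 5, 1994 is a listed holiday. The next qualifying day is December 6, 1994.

December 6, 1994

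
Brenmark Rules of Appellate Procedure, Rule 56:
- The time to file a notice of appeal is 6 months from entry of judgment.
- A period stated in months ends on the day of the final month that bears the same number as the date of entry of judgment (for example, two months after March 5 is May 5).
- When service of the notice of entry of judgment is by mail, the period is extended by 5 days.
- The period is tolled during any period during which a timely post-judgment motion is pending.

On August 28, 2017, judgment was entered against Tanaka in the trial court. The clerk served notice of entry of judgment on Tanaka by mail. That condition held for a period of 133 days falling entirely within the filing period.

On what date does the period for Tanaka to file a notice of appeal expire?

July 16, 2018

6 months after August 28, 2017 is February 28, 2018.
Service was by mail, adding 5 days: February 28, 2018 + 5 days = March 5, 2018.
Tolling adds 133 days: March 5, 2018 + 133 days = July 16, 2018.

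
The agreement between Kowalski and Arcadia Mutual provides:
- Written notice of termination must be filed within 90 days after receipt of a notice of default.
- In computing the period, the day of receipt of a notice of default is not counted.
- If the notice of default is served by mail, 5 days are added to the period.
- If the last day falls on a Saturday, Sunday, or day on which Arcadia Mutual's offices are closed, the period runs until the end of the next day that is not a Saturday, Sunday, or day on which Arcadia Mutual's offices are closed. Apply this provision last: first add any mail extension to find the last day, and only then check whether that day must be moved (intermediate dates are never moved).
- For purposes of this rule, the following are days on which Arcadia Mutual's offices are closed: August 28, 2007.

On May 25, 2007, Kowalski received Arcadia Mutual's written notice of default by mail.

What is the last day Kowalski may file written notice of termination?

August 29, 2007

90 days after May 25, 2007 is August 23, 2007.
Service was by mail, adding 5 days: August 23, 2007 + 5 days = August 28, 2007.
August 28, 2007 is a listed holiday. The next qualifying day is August 29, 2007.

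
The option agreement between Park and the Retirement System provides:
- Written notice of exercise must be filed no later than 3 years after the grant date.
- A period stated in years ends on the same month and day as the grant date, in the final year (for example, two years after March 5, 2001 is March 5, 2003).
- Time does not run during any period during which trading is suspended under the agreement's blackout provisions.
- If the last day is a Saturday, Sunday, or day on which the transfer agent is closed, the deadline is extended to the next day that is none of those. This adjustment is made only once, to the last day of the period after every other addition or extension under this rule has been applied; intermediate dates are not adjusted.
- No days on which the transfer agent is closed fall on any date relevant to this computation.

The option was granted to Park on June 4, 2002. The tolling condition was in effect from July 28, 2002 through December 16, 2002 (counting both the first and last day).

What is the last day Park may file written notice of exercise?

3 years after June 4, 2002 is June 4, 2005.
From July 28, 2002 through December 16, 2002 inclusive is 142 days; tolling adds 142 days: June 4, 2005 + 142 days = October 24, 2005.
October 24, 2005 is a Monday and not a day on which the transfer agent is closed, so no extension applies.

October 24, 2005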